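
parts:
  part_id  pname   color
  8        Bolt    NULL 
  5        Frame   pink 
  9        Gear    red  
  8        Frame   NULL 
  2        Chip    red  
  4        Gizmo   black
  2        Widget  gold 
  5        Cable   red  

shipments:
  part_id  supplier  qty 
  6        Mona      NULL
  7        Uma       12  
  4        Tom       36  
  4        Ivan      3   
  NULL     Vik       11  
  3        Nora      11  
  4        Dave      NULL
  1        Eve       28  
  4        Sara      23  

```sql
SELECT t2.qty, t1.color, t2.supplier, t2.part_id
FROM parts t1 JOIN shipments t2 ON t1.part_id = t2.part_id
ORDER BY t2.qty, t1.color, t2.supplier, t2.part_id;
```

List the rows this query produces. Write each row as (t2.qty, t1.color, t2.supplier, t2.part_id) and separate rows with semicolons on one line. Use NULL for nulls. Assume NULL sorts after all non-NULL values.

(3, black, Ivan, 4); (23, black, Sara, 4); (36, black, Tom, 4); (NULL, black, Dave, 4)

INNER JOIN keeps only pairs where the ON condition holds.
Matching on t1.part_id = t2.part_id. A NULL in a compared column never satisfies the condition.
Matched pairs: 4.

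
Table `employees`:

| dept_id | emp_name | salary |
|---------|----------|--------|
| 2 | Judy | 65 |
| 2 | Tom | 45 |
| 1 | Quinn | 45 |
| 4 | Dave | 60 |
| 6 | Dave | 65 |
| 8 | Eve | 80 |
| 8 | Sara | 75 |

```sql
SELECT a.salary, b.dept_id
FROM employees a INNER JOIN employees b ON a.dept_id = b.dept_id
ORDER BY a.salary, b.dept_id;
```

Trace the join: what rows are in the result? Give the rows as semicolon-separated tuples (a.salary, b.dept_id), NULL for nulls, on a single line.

(45, 1); (45, 2); (45, 2); (60, 4); (65, 2); (65, 2); (65, 6); (75, 8); (75, 8); (80, 8); (80, 8)

INNER JOIN keeps only pairs where the ON condition holds.
Matching on a.dept_id = b.dept_id.
- dept_id=2: 2 matching b row(s), so 2 row(s) emitted.
- dept_id=2: 2 matching b row(s), so 2 row(s) emitted.
- dept_id=1: 1 matching b row(s), so 1 row(s) emitted.
- dept_id=4: 1 matching b row(s), so 1 row(s) emitted.
- dept_id=6: 1 matching b row(s), so 1 row(s) emitted.
- dept_id=8: 2 matching b row(s), so 2 row(s) emitted.
- dept_id=8: 2 matching b row(s), so 2 row(s) emitted.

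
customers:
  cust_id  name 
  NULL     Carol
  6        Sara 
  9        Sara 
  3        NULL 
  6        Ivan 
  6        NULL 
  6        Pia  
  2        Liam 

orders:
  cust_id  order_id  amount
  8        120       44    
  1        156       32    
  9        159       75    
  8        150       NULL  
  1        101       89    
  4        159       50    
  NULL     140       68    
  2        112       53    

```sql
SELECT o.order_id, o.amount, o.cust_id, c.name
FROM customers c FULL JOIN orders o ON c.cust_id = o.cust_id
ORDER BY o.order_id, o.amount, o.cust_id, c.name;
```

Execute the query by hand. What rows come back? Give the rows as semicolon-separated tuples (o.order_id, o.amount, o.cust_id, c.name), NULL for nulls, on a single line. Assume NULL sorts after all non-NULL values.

FULL OUTER JOIN keeps every row from both sides; unmatched rows get NULL for the other side's columns.
Matching on c.cust_id = o.cust_id. A NULL in a compared column never satisfies the condition.
- c (cust_id=NULL) has no partner → padded with NULL.
- c (cust_id=6) has no partner → padded with NULL.
- c (cust_id=9) pairs with 1 row(s) of o.
- c (cust_id=3) has no partner → padded with NULL.
- c (cust_id=6) has no partner → padded with NULL.
- c (cust_id=6) has no partner → padded with NULL.
- c (cust_id=6) has no partner → padded with NULL.
- c (cust_id=2) pairs with 1 row(s) of o.
- 6 row(s) from o found no c partner → padded with NULL.

(101, 89, 1, NULL); (112, 53, 2, Liam); (120, 44, 8, NULL); (140, 68, NULL, NULL); (150, NULL, 8, NULL); (156, 32, 1, NULL); (159, 50, 4, NULL); (159, 75, 9, Sara); (NULL, NULL, NULL, Carol); (NULL, NULL, NULL, Ivan); (NULL, NULL, NULL, Pia); (NULL, NULL, NULL, Sara); (NULL, NULL, NULL, NULL); (NULL, NULL, NULL, NULL)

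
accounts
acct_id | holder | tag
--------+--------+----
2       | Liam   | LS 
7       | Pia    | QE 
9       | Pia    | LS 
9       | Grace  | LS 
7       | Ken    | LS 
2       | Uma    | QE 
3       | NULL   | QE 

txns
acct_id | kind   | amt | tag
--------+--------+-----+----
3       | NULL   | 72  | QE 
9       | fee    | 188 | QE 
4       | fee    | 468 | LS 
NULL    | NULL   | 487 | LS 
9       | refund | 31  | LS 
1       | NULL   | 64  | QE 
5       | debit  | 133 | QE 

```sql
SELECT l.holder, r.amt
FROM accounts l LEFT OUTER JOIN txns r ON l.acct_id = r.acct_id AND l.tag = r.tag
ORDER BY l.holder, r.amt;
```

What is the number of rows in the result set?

LEFT JOIN keeps every row from `accounts`; unmatched rows get NULL for `txns`'s columns.
Matching on l.acct_id = r.acct_id AND l.tag = r.tag. A NULL in a compared column never satisfies the condition.
- acct_id=2, tag=LS: no r row matches, row kept with r columns NULL.
- acct_id=7, tag=QE: no r row matches, row kept with r columns NULL.
- acct_id=9, tag=LS: 1 matching r row(s), so 1 row(s) emitted.
- acct_id=9, tag=LS: 1 matching r row(s), so 1 row(s) emitted.
- acct_id=7, tag=LS: no r row matches, row kept with r columns NULL.
- acct_id=2, tag=QE: no r row matches, row kept with r columns NULL.
- acct_id=3, tag=QE: 1 matching r row(s), so 1 row(s) emitted.
Total: 3 matched + 4 padded = 7 rows.

7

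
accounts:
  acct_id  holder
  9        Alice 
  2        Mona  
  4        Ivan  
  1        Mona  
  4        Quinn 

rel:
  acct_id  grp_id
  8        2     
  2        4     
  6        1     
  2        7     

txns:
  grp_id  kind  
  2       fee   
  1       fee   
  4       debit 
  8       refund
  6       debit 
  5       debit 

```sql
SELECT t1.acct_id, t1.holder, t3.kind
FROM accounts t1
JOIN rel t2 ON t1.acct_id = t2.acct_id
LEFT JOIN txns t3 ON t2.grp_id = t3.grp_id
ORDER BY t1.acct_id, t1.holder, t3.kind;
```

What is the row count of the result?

Step 1 — t1 INNER JOIN t2 on acct_id → 2 row(s).
Then LEFT JOIN `txns t3` on grp_id: each of those 2 rows is kept; rows whose t2.grp_id has no match in t3 get NULL for t3's columns.
Result: 2 row(s).

2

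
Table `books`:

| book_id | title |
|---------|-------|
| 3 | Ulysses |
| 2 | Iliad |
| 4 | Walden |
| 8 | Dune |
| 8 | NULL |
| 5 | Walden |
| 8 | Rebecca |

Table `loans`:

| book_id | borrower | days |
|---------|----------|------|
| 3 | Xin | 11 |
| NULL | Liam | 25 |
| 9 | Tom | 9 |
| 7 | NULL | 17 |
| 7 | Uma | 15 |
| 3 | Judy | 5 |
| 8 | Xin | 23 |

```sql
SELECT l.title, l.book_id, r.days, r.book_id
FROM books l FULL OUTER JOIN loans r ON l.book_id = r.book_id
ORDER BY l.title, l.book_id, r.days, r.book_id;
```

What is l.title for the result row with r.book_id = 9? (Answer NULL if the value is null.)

NULL

FULL OUTER JOIN keeps every row from both sides; unmatched rows get NULL for the other side's columns.
Matching on l.book_id = r.book_id. A NULL in a compared column never satisfies the condition.
Matched pairs: 5; unmatched l rows kept: 3; unmatched r rows kept: 4.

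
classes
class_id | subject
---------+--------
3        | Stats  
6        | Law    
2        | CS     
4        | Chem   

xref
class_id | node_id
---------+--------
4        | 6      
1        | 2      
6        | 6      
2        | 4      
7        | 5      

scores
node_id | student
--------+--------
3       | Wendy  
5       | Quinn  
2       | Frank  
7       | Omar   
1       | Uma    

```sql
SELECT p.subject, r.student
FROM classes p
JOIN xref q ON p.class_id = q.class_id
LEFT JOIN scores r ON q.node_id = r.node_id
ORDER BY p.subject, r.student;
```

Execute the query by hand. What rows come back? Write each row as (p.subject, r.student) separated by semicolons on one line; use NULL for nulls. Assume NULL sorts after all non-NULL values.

Evaluate left to right. First `classes p INNER JOIN xref q` on class_id: 3 row(s).
Then LEFT JOIN `scores r` on node_id: each of those 3 rows is kept; rows whose q.node_id has no match in r get NULL for r's columns.

(CS, NULL); (Chem, NULL); (Law, NULL)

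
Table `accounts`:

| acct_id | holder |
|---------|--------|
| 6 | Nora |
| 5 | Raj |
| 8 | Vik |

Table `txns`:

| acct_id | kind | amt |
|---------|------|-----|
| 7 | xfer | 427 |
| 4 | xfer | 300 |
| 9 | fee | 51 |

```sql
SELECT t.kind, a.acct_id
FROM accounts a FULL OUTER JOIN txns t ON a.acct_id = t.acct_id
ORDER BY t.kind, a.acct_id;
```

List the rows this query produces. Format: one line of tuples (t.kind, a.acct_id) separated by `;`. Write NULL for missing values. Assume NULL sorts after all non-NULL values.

(fee, NULL); (xfer, NULL); (xfer, NULL); (NULL, 5); (NULL, 6); (NULL, 8)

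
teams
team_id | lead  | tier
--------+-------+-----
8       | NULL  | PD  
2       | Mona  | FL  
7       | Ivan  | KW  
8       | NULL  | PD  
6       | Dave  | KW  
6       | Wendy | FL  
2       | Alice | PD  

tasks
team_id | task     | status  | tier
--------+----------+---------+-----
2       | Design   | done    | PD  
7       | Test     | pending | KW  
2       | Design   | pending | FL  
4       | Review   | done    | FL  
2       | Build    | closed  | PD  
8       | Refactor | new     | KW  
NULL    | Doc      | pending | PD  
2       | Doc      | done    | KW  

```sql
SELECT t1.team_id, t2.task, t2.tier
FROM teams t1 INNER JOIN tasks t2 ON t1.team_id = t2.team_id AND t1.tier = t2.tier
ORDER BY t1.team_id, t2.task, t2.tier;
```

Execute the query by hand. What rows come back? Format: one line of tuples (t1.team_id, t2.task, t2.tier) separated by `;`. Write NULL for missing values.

INNER JOIN keeps only pairs where the ON condition holds.
Matching on t1.team_id = t2.team_id AND t1.tier = t2.tier. A NULL in a compared column never satisfies the condition.
- team_id=8, tier=PD: no matching t2 row, dropped.
- team_id=2, tier=FL: 1 matching t2 row(s), so 1 row(s) emitted.
- team_id=7, tier=KW: 1 matching t2 row(s), so 1 row(s) emitted.
- team_id=8, tier=PD: no matching t2 row, dropped.
- team_id=6, tier=KW: no matching t2 row, dropped.
- team_id=6, tier=FL: no matching t2 row, dropped.
- team_id=2, tier=PD: 2 matching t2 row(s), so 2 row(s) emitted.
After projecting and ordering:
t1.team_id | t2.task | t2.tier
2 | Build | PD
2 | Design | FL
2 | Design | PD
7 | Test | KW

(2, Build, PD); (2, Design, FL); (2, Design, PD); (7, Test, KW)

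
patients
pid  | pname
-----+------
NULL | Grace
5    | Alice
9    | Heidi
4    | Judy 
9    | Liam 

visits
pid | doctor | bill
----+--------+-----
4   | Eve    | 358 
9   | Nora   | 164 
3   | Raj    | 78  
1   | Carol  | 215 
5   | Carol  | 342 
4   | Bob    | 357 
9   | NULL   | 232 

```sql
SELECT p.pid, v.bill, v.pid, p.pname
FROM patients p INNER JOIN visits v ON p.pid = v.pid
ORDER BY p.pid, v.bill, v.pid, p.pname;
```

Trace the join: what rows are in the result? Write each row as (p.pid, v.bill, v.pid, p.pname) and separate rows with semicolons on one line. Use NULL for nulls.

(4, 357, 4, Judy); (4, 358, 4, Judy); (5, 342, 5, Alice); (9, 164, 9, Heidi); (9, 164, 9, Liam); (9, 232, 9, Heidi); (9, 232, 9, Liam)

INNER JOIN keeps only pairs where the ON condition holds.
Matching on p.pid = v.pid. A NULL in a compared column never satisfies the condition.
Matched pairs: 7.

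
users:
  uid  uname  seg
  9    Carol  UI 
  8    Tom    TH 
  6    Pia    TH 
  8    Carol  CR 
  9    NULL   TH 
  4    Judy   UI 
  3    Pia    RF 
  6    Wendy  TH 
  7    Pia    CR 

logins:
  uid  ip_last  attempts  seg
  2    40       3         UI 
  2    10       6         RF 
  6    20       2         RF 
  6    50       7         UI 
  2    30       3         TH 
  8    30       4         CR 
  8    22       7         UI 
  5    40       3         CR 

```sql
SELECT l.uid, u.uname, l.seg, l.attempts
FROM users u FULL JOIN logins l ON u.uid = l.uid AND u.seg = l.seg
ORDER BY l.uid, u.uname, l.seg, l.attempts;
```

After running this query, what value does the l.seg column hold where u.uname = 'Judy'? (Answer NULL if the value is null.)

FULL OUTER JOIN keeps every row from both sides; unmatched rows get NULL for the other side's columns.
Matching on u.uid = l.uid AND u.seg = l.seg.
- u (uid=9, seg=UI) has no partner → padded with NULL.
- u (uid=8, seg=TH) has no partner → padded with NULL.
- u (uid=6, seg=TH) has no partner → padded with NULL.
- u (uid=8, seg=CR) pairs with 1 row(s) of l.
- u (uid=9, seg=TH) has no partner → padded with NULL.
- u (uid=4, seg=UI) has no partner → padded with NULL.
- u (uid=3, seg=RF) has no partner → padded with NULL.
- u (uid=6, seg=TH) has no partner → padded with NULL.
- u (uid=7, seg=CR) has no partner → padded with NULL.
- plus 7 unmatched l row(s), each kept with NULL u columns.

NULL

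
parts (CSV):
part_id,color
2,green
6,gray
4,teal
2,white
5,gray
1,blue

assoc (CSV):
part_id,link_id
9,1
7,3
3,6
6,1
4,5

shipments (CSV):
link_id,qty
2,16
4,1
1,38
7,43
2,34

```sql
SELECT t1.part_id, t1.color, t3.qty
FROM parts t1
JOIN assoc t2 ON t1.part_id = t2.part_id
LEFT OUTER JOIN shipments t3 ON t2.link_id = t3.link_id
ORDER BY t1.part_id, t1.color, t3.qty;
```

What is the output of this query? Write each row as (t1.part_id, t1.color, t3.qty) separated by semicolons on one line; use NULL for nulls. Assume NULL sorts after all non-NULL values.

(4, teal, NULL); (6, gray, 38)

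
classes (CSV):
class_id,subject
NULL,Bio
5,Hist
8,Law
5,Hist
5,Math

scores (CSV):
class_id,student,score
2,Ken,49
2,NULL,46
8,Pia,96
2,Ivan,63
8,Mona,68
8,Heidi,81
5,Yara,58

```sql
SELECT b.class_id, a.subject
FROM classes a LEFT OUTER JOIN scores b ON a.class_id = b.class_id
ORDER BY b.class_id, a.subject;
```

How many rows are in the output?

7

LEFT JOIN keeps every row from `classes`; unmatched rows get NULL for `scores`'s columns.
Matching on a.class_id = b.class_id. A NULL in a compared column never satisfies the condition.
- a row (class_id=NULL): no match → kept, b columns NULL.
- a row (class_id=5): matches 1 b row(s) → 1 output row(s).
- a row (class_id=8): matches 3 b row(s) → 3 output row(s).
- a row (class_id=5): matches 1 b row(s) → 1 output row(s).
- a row (class_id=5): matches 1 b row(s) → 1 output row(s).
Total: 6 matched + 1 padded = 7 rows.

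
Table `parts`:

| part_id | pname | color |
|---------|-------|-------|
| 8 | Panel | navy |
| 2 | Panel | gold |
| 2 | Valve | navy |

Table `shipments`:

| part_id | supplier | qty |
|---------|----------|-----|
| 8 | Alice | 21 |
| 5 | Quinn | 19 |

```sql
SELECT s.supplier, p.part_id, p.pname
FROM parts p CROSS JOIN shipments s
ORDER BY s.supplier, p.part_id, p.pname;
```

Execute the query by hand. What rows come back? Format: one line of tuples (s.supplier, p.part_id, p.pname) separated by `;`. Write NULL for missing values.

CROSS JOIN pairs every row of `parts` with every row of `shipments`: 3 × 2 = 6 rows.
After projecting and ordering:
s.supplier | p.part_id | p.pname
Alice | 2 | Panel
Alice | 2 | Valve
Alice | 8 | Panel
Quinn | 2 | Panel
Quinn | 2 | Valve
Quinn | 8 | Panel

(Alice, 2, Panel); (Alice, 2, Valve); (Alice, 8, Panel); (Quinn, 2, Panel); (Quinn, 2, Valve); (Quinn, 8, Panel)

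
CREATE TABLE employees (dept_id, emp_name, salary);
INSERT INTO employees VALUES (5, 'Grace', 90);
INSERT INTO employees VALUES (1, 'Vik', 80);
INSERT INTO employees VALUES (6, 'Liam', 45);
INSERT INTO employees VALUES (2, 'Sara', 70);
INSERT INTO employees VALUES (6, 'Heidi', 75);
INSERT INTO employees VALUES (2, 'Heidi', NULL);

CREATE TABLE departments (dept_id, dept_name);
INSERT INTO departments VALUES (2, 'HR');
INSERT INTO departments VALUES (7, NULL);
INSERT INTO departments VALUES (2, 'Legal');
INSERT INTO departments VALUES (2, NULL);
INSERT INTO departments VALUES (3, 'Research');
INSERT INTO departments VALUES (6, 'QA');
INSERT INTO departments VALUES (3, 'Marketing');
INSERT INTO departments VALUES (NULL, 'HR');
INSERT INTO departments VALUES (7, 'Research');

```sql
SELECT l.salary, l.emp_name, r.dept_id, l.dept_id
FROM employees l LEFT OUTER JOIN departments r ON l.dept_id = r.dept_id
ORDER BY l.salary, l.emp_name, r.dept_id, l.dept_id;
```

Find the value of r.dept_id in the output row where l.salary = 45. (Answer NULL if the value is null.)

6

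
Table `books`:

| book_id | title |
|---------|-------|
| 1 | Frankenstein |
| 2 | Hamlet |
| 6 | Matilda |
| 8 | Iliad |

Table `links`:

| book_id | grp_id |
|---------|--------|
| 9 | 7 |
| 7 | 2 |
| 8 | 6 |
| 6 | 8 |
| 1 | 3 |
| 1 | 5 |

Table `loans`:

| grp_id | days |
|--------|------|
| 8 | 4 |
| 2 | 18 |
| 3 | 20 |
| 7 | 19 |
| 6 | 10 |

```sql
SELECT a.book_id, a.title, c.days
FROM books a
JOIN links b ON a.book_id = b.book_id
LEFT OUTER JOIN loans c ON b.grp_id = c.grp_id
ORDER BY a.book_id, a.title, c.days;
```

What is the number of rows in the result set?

Evaluate left to right. First `books a INNER JOIN links b` on book_id: 4 row(s).
Then LEFT JOIN `loans c` on grp_id: each of those 4 rows is kept; rows whose b.grp_id has no match in c get NULL for c's columns.
Result: 4 row(s).

4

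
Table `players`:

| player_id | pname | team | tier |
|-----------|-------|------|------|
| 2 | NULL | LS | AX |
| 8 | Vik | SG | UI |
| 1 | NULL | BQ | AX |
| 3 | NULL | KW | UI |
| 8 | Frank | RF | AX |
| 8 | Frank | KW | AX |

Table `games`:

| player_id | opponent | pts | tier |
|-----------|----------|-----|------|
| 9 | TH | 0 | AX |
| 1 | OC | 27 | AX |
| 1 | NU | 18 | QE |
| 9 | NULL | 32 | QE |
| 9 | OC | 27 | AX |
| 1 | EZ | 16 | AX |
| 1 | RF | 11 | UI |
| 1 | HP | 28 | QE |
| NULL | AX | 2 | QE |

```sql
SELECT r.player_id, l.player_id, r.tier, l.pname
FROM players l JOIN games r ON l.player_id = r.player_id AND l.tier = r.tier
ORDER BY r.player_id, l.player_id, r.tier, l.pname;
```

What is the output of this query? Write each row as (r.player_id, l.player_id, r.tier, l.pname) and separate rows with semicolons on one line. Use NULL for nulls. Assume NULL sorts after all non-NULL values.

(1, 1, AX, NULL); (1, 1, AX, NULL)

INNER JOIN keeps only pairs where the ON condition holds.
Matching on l.player_id = r.player_id AND l.tier = r.tier. A NULL in a compared column never satisfies the condition.
- l row (player_id=2, tier=AX): no match → dropped.
- l row (player_id=8, tier=UI): no match → dropped.
- l row (player_id=1, tier=AX): matches 2 r row(s) → 2 output row(s).
- l row (player_id=3, tier=UI): no match → dropped.
- l row (player_id=8, tier=AX): no match → dropped.
- l row (player_id=8, tier=AX): no match → dropped.
After projecting and ordering:
r.player_id | l.player_id | r.tier | l.pname
1 | 1 | AX | NULL
1 | 1 | AX | NULL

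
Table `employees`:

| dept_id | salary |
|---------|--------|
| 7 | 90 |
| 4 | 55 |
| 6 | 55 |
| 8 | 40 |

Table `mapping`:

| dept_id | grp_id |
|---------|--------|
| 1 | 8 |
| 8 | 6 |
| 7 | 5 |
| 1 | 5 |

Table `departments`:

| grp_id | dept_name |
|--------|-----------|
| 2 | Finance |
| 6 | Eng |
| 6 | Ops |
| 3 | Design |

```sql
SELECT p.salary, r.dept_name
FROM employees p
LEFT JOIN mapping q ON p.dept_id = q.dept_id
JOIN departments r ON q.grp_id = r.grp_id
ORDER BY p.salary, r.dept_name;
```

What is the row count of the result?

Joins associate left-to-right: employees LEFT JOIN mapping on dept_id gives 4 intermediate row(s).
Then INNER JOIN `departments r` on grp_id: keep only rows whose q.grp_id appears in r.
Result: 2 row(s).

2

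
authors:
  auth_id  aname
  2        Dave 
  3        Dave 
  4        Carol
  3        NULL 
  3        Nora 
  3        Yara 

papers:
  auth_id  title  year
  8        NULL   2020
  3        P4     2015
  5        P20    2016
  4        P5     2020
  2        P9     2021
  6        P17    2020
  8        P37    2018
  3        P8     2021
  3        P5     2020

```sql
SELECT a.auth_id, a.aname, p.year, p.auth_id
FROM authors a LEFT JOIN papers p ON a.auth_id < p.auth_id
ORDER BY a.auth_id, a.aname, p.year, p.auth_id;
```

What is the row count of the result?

LEFT JOIN keeps every row from `authors`; unmatched rows get NULL for `papers`'s columns.
Matching on a.auth_id < p.auth_id.
Matched pairs: 32; unmatched a rows kept: 0.
Total: 32 rows.

32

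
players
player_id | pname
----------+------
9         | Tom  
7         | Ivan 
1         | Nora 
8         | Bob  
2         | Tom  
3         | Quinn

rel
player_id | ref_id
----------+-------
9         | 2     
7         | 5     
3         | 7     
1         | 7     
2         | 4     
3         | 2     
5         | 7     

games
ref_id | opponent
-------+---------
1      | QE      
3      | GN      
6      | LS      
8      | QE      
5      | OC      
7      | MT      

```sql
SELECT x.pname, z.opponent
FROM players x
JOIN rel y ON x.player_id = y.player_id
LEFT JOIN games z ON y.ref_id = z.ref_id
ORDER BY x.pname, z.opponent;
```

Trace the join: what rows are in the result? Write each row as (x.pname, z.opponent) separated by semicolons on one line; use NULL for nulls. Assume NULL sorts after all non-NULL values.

(Ivan, OC); (Nora, MT); (Quinn, MT); (Quinn, NULL); (Tom, NULL); (Tom, NULL)

Joins associate left-to-right: players INNER JOIN rel on player_id gives 6 intermediate row(s).
Then LEFT JOIN `games z` on ref_id: each of those 6 rows is kept; rows whose y.ref_id has no match in z get NULL for z's columns.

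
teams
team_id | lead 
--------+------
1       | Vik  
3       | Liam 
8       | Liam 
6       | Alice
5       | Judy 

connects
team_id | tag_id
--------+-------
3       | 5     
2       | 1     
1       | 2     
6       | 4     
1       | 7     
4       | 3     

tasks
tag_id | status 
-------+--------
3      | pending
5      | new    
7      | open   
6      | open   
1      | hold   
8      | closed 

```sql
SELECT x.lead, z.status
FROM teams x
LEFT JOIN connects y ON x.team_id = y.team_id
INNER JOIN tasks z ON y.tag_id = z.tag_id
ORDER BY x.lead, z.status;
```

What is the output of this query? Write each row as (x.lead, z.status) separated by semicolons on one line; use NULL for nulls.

Joins associate left-to-right: teams LEFT JOIN connects on team_id gives 6 intermediate row(s).
Then INNER JOIN `tasks z` on tag_id: keep only rows whose y.tag_id appears in z.

(Liam, new); (Vik, open)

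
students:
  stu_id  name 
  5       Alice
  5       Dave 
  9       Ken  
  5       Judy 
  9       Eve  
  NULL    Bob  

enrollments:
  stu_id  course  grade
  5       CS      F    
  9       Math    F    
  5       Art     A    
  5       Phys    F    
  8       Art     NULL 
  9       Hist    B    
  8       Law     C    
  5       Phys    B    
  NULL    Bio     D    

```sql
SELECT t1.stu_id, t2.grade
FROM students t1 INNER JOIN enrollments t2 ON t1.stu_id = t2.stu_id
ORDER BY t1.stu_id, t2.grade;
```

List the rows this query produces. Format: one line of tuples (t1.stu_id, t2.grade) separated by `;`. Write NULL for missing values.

(5, A); (5, A); (5, A); (5, B); (5, B); (5, B); (5, F); (5, F); (5, F); (5, F); (5, F); (5, F); (9, B); (9, B); (9, F); (9, F)

INNER JOIN keeps only pairs where the ON condition holds.
Matching on t1.stu_id = t2.stu_id. A NULL in a compared column never satisfies the condition.
Matched pairs: 16.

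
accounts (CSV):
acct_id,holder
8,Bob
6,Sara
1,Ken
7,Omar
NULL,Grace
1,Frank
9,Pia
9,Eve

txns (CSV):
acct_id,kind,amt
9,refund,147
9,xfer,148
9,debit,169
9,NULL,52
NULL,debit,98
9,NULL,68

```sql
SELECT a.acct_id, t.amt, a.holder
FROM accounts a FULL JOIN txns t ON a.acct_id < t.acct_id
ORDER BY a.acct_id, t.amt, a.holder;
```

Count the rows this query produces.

FULL OUTER JOIN keeps every row from both sides; unmatched rows get NULL for the other side's columns.
Matching on a.acct_id < t.acct_id. A NULL in a compared column never satisfies the condition.
Matched pairs: 25; unmatched a rows kept: 3; unmatched t rows kept: 1.
Total: 25 matched + 4 padded = 29 rows.

29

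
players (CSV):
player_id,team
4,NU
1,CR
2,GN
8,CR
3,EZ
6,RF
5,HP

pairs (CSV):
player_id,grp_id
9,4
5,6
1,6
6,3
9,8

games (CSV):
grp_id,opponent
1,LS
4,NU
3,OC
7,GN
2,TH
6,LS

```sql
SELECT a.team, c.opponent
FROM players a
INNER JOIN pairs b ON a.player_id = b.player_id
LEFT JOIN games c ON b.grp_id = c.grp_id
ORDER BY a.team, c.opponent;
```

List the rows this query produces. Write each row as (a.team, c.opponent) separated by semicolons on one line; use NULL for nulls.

Evaluate left to right. First `players a INNER JOIN pairs b` on player_id: 3 row(s).
Then LEFT JOIN `games c` on grp_id: each of those 3 rows is kept; rows whose b.grp_id has no match in c get NULL for c's columns.

(CR, LS); (HP, LS); (RF, OC)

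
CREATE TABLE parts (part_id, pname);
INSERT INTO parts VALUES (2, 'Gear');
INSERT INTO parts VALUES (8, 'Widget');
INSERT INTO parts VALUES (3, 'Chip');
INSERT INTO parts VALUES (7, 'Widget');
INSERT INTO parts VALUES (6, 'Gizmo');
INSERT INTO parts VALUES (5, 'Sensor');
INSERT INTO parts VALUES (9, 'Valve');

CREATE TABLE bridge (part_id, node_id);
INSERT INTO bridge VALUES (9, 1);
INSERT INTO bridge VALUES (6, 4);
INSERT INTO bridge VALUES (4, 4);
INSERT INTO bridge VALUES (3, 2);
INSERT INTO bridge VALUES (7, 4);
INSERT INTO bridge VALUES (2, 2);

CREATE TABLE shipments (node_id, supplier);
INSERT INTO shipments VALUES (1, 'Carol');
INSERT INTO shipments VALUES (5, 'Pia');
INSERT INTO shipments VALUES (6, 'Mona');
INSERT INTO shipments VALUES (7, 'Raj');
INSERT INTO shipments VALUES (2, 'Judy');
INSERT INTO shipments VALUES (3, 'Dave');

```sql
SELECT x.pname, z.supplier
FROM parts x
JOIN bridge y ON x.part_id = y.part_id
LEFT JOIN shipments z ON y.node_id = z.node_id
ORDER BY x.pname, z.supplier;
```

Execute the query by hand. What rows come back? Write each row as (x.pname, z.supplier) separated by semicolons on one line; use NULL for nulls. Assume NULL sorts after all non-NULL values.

Evaluate left to right. First `parts x INNER JOIN bridge y` on part_id: 5 row(s).
Then LEFT JOIN `shipments z` on node_id: each of those 5 rows is kept; rows whose y.node_id has no match in z get NULL for z's columns.

(Chip, Judy); (Gear, Judy); (Gizmo, NULL); (Valve, Carol); (Widget, NULL)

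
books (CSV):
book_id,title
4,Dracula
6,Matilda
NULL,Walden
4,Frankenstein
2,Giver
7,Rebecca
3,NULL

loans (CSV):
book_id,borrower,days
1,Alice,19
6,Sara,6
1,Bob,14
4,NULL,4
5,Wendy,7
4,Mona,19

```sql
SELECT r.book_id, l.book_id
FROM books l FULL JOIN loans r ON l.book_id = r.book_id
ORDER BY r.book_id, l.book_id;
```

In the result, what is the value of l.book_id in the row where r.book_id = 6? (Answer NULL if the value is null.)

6

FULL OUTER JOIN keeps every row from both sides; unmatched rows get NULL for the other side's columns.
Matching on l.book_id = r.book_id. A NULL in a compared column never satisfies the condition.
- book_id=4: 2 matching r row(s), so 2 row(s) emitted.
- book_id=6: 1 matching r row(s), so 1 row(s) emitted.
- book_id=NULL: no r row matches, row kept with r columns NULL.
- book_id=4: 2 matching r row(s), so 2 row(s) emitted.
- book_id=2: no r row matches, row kept with r columns NULL.
- book_id=7: no r row matches, row kept with r columns NULL.
- book_id=3: no r row matches, row kept with r columns NULL.
- 3 r row(s) had no l match → kept, l columns NULL.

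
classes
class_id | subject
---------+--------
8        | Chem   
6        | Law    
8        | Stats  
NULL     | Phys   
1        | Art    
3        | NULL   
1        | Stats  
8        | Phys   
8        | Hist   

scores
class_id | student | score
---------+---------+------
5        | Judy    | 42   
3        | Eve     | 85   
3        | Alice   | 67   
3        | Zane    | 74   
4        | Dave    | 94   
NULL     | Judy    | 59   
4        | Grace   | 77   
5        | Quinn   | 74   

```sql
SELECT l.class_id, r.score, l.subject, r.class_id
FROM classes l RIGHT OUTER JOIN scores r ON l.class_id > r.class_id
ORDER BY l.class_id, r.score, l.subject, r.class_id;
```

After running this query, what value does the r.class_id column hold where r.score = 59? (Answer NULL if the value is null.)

RIGHT JOIN keeps every row from `scores`; unmatched rows get NULL for `classes`'s columns.
Matching on l.class_id > r.class_id. A NULL in a compared column never satisfies the condition.
- class_id=8: 7 matching r row(s), so 7 row(s) emitted.
- class_id=6: 7 matching r row(s), so 7 row(s) emitted.
- class_id=8: 7 matching r row(s), so 7 row(s) emitted.
- class_id=NULL: no matching r row.
- class_id=1: no matching r row.
- class_id=3: no matching r row.
- class_id=1: no matching r row.
- class_id=8: 7 matching r row(s), so 7 row(s) emitted.
- class_id=8: 7 matching r row(s), so 7 row(s) emitted.
- 1 r row(s) had no l match → kept, l columns NULL.

NULL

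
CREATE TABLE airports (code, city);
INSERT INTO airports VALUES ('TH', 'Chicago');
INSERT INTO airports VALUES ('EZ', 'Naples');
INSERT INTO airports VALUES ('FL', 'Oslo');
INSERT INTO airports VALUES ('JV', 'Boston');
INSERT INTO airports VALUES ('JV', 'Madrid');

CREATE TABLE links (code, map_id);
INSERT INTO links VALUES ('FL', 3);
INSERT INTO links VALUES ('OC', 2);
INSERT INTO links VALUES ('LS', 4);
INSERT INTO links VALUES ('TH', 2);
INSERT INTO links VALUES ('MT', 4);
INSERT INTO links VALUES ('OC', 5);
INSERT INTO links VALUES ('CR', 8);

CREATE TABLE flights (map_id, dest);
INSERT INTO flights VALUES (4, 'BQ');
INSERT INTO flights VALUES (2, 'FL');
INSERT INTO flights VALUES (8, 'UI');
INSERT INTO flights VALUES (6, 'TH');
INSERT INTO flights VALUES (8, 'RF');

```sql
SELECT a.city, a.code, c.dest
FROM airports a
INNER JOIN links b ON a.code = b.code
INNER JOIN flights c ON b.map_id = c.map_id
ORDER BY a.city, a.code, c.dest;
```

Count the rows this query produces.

Joins associate left-to-right: airports INNER JOIN links on code gives 2 intermediate row(s).
Then INNER JOIN `flights c` on map_id: keep only rows whose b.map_id appears in c.
Result: 1 row(s).

1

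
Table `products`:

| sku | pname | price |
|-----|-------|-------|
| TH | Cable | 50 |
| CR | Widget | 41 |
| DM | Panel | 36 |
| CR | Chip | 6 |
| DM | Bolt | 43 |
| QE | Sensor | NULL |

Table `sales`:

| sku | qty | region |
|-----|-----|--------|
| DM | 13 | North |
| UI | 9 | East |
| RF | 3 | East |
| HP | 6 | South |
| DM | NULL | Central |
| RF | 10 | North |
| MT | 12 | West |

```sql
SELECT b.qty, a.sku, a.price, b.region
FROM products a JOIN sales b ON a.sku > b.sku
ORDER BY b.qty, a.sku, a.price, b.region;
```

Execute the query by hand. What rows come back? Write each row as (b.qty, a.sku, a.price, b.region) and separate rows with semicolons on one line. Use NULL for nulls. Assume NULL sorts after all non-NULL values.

(3, TH, 50, East); (6, QE, NULL, South); (6, TH, 50, South); (10, TH, 50, North); (12, QE, NULL, West); (12, TH, 50, West); (13, QE, NULL, North); (13, TH, 50, North); (NULL, QE, NULL, Central); (NULL, TH, 50, Central)

INNER JOIN keeps only pairs where the ON condition holds.
Matching on a.sku > b.sku.
Matched pairs: 10.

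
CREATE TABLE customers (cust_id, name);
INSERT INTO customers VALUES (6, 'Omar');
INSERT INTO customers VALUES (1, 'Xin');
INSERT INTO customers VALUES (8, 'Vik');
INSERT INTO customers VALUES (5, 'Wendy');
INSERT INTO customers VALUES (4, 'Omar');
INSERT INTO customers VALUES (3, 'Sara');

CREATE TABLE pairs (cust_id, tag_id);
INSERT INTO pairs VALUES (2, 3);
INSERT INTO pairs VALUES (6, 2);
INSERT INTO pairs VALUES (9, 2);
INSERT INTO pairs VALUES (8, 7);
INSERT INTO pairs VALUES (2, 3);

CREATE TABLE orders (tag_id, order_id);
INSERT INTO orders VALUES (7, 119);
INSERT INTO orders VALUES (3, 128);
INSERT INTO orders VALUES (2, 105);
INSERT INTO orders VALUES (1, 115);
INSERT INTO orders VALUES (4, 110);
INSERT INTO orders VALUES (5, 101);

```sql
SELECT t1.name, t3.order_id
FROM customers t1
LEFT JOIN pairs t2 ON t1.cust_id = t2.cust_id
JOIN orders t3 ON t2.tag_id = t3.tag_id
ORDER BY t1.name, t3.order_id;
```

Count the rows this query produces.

2

Evaluate left to right. First `customers t1 LEFT JOIN pairs t2` on cust_id: 6 row(s).
Then INNER JOIN `orders t3` on tag_id: keep only rows whose t2.tag_id appears in t3.
Result: 2 row(s).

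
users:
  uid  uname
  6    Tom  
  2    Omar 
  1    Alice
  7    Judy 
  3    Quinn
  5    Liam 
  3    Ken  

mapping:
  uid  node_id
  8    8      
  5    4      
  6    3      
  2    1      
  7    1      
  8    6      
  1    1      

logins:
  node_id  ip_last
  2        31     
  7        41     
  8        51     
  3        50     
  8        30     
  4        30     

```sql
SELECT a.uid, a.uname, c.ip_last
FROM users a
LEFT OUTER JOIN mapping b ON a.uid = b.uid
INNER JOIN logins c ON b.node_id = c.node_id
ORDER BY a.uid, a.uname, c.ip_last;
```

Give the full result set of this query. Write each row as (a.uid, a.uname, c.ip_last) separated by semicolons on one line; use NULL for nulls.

Joins associate left-to-right: users LEFT JOIN mapping on uid gives 7 intermediate row(s).
Then INNER JOIN `logins c` on node_id: keep only rows whose b.node_id appears in c.

(5, Liam, 30); (6, Tom, 50)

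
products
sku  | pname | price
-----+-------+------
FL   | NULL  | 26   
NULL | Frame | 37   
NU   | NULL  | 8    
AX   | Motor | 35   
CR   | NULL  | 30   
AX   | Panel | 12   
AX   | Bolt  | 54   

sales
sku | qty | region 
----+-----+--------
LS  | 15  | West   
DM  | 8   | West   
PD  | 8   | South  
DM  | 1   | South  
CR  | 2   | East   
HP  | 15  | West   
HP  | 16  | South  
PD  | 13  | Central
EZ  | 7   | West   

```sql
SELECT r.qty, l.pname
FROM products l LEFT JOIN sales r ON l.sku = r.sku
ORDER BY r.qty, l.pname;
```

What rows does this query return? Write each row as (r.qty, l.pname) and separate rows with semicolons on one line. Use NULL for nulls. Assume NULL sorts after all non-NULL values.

(2, NULL); (NULL, Bolt); (NULL, Frame); (NULL, Motor); (NULL, Panel); (NULL, NULL); (NULL, NULL)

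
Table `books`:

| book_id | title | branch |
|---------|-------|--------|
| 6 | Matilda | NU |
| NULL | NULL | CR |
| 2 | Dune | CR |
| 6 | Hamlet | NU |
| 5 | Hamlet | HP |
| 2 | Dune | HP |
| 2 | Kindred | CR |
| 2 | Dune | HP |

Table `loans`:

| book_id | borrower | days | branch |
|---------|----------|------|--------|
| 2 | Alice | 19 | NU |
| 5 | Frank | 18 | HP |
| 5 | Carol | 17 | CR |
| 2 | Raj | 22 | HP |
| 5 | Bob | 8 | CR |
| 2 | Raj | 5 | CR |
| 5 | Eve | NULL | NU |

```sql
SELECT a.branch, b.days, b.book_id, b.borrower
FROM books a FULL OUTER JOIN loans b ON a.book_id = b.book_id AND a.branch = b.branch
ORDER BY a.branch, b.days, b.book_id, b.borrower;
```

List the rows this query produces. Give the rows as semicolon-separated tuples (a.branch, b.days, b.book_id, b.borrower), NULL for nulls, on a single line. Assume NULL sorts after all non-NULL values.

(CR, 5, 2, Raj); (CR, 5, 2, Raj); (CR, NULL, NULL, NULL); (HP, 18, 5, Frank); (HP, 22, 2, Raj); (HP, 22, 2, Raj); (NU, NULL, NULL, NULL); (NU, NULL, NULL, NULL); (NULL, 8, 5, Bob); (NULL, 17, 5, Carol); (NULL, 19, 2, Alice); (NULL, NULL, 5, Eve)

FULL OUTER JOIN keeps every row from both sides; unmatched rows get NULL for the other side's columns.
Matching on a.book_id = b.book_id AND a.branch = b.branch. A NULL in a compared column never satisfies the condition.
- a (book_id=6, branch=NU) has no partner → padded with NULL.
- a (book_id=NULL, branch=CR) has no partner → padded with NULL.
- a (book_id=2, branch=CR) pairs with 1 row(s) of b.
- a (book_id=6, branch=NU) has no partner → padded with NULL.
- a (book_id=5, branch=HP) pairs with 1 row(s) of b.
- a (book_id=2, branch=HP) pairs with 1 row(s) of b.
- a (book_id=2, branch=CR) pairs with 1 row(s) of b.
- a (book_id=2, branch=HP) pairs with 1 row(s) of b.
- 4 row(s) from b found no a partner → padded with NULL.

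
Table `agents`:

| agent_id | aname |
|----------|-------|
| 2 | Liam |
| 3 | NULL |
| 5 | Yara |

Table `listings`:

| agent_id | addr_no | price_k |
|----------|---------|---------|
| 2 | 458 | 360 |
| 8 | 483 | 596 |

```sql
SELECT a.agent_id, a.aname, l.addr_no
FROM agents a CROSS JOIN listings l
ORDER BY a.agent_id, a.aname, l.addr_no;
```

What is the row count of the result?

6

CROSS JOIN pairs every row of `agents` with every row of `listings`: 3 × 2 = 6 rows.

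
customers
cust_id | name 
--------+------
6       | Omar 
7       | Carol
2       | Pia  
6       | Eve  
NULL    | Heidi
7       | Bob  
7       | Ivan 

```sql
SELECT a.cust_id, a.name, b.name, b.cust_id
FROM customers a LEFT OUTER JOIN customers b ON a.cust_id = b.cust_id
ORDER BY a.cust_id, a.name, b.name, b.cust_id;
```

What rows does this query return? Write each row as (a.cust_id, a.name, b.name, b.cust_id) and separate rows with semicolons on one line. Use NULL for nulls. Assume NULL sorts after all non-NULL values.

(2, Pia, Pia, 2); (6, Eve, Eve, 6); (6, Eve, Omar, 6); (6, Omar, Eve, 6); (6, Omar, Omar, 6); (7, Bob, Bob, 7); (7, Bob, Carol, 7); (7, Bob, Ivan, 7); (7, Carol, Bob, 7); (7, Carol, Carol, 7); (7, Carol, Ivan, 7); (7, Ivan, Bob, 7); (7, Ivan, Carol, 7); (7, Ivan, Ivan, 7); (NULL, Heidi, NULL, NULL)

LEFT JOIN keeps every row from `customers a`; unmatched rows get NULL for `customers b`'s columns.
Matching on a.cust_id = b.cust_id. A NULL in a compared column never satisfies the condition.
Matched pairs: 14; unmatched a rows kept: 1.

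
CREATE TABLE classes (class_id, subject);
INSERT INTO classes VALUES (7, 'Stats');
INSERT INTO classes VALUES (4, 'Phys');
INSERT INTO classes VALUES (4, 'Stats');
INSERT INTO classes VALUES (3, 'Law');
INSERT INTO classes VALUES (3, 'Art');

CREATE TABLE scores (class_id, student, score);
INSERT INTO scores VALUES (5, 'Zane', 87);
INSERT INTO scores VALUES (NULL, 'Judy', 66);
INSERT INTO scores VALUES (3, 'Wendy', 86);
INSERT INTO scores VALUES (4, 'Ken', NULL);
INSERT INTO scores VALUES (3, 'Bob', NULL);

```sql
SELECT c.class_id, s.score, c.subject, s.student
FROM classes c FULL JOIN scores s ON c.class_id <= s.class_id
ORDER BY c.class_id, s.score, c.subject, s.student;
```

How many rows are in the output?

FULL OUTER JOIN keeps every row from both sides; unmatched rows get NULL for the other side's columns.
Matching on c.class_id <= s.class_id. A NULL in a compared column never satisfies the condition.
- c (class_id=7) has no partner → padded with NULL.
- c (class_id=4) pairs with 2 row(s) of s.
- c (class_id=4) pairs with 2 row(s) of s.
- c (class_id=3) pairs with 4 row(s) of s.
- c (class_id=3) pairs with 4 row(s) of s.
- plus 1 unmatched s row(s), each kept with NULL c columns.
Total: 12 matched + 2 padded = 14 rows.

14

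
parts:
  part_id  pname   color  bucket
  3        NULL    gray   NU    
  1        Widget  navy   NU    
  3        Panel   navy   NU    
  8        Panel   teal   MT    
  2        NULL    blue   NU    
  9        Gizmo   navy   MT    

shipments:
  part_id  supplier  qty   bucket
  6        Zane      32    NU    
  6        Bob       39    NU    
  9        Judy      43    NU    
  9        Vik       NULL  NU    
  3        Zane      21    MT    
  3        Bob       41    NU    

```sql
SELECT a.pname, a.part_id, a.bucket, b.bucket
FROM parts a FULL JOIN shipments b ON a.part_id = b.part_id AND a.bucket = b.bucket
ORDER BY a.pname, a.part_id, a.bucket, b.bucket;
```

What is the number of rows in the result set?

11

FULL OUTER JOIN keeps every row from both sides; unmatched rows get NULL for the other side's columns.
Matching on a.part_id = b.part_id AND a.bucket = b.bucket.
- a[0] part_id=3, bucket=NU → 1 match(es) in b → 1 row(s).
- a[1] part_id=1, bucket=NU → no match; kept with NULLs on the b side.
- a[2] part_id=3, bucket=NU → 1 match(es) in b → 1 row(s).
- a[3] part_id=8, bucket=MT → no match; kept with NULLs on the b side.
- a[4] part_id=2, bucket=NU → no match; kept with NULLs on the b side.
- a[5] part_id=9, bucket=MT → no match; kept with NULLs on the b side.
- plus 5 unmatched b row(s), each kept with NULL a columns.
Total: 2 matched + 9 padded = 11 rows.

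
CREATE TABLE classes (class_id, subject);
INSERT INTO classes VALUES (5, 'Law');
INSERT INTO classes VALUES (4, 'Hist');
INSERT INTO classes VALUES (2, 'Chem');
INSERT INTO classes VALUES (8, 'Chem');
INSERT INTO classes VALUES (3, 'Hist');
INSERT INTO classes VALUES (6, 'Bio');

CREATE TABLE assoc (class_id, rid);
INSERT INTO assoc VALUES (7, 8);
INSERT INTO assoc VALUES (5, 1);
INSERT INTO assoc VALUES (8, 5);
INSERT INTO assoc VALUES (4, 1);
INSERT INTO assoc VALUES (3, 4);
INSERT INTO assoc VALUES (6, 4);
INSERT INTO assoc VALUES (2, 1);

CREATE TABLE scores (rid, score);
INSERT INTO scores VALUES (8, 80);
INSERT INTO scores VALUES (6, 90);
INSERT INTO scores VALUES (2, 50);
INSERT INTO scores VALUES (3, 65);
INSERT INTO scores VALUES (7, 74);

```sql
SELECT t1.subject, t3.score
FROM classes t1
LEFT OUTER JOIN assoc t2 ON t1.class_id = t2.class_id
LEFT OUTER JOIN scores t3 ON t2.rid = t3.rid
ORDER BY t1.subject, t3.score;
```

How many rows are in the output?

6

Step 1 — t1 LEFT JOIN t2 on class_id → 6 row(s).
Then LEFT JOIN `scores t3` on rid: each of those 6 rows is kept; rows whose t2.rid has no match in t3 get NULL for t3's columns.
Result: 6 row(s).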